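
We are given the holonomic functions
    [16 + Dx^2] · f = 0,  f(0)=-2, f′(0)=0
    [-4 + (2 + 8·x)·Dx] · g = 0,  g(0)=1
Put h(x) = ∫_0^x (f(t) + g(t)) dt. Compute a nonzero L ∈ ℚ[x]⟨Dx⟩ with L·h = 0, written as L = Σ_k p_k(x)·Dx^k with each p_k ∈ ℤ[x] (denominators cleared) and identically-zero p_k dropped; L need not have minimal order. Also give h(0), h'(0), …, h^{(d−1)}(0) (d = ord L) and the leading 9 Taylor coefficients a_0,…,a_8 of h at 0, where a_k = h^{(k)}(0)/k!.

f: a_k = -2, 0, 16, 0, -64/3, 0, 512/45, 0, -1024/315, …
g: a_k = 1, 2, -2, 4, -10, 28, -84, 264, -858, …
Weyl lclm of L_f,L_g ⇒ L₀ (ord ≤ 3).
h=∫₀ˣh₀: take L = L₀·Dx.
L = (-224 - 1024·x - 2048·x^2)·Dx + (48 + 704·x + 3072·x^2 + 4096·x^3)·Dx^2 + (-14 - 64·x - 128·x^2)·Dx^3 + (3 + 44·x + 192·x^2 + 256·x^3)·Dx^4  (order 4).
h: a_k = 0, -1, 1, 14/3, 1, -94/15, 14/3, -3268/315, 33, …
ICs: h(0) = 0, h′(0) = -1, h′′(0) = 2, h′′′(0) = 28.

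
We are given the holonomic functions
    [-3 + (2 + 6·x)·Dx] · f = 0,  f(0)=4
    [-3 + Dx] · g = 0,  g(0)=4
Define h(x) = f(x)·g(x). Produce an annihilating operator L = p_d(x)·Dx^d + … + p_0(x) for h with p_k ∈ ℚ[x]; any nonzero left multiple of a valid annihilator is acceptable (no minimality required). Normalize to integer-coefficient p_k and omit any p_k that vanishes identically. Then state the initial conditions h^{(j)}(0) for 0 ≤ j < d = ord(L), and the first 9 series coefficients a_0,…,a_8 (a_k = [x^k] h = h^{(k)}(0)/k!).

L = (-9 - 18·x) + (2 + 6·x)·Dx  (order 1).
h: a_k = 16, 72, 126, 153, 891/8, 8667/80, -7209/320, 818667/4480, -28832679/71680, …
ICs: h(0) = 16.

f: a_k = 4, 6, -9/2, 27/4, -405/32, 1701/64, -15309/256, 72171/512, -2814669/8192, …
g: a_k = 4, 12, 18, 18, 27/2, 81/10, 81/20, 243/140, 729/1120, …
h₀=f·g: eliminate ⇒ L₀, order ≤ 1·1.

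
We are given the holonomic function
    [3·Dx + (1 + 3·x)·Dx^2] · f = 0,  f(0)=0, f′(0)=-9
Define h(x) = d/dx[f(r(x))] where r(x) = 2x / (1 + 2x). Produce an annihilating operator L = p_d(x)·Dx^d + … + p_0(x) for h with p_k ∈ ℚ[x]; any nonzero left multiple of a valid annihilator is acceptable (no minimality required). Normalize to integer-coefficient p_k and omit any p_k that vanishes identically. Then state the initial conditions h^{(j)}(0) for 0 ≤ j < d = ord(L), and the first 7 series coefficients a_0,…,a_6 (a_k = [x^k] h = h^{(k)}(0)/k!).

L = (10 + 32·x) + (1 + 10·x + 16·x^2)·Dx  (order 1).
h: a_k = -18, 180, -1512, 12240, -98208, 786240, -6291072, …
ICs: h(0) = -18.

f: a_k = 0, -9, 27/2, -27, 243/4, -729/5, 729/2, …
f∘r: x↦r, Dx↦Dx/r' in L_f ⇒ L₀.
h=h₀': d/dx-closure on L₀ ⇒ L.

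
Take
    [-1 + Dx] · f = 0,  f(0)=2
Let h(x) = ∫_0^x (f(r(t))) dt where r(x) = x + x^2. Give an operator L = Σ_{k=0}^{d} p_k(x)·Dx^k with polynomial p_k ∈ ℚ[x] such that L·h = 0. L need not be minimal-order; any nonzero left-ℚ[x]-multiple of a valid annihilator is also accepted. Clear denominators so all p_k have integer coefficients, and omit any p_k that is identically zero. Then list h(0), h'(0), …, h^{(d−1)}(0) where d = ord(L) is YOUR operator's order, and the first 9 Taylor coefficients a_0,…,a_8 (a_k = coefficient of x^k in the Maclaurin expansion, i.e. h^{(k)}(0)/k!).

f: a_k = 2, 2, 1, 1/3, 1/12, 1/60, 1/360, 1/2520, 1/20160, …
f∘r: x↦r, Dx↦Dx/r' in L_f ⇒ L₀.
Integrate: L := L₀·Dx.
L = (-1 - 2·x)·Dx + Dx^2  (order 2).
h: a_k = 0, 2, 1, 1, 7/12, 5/12, 9/40, 331/2520, 1303/20160, …
ICs: h(0) = 0, h′(0) = 2.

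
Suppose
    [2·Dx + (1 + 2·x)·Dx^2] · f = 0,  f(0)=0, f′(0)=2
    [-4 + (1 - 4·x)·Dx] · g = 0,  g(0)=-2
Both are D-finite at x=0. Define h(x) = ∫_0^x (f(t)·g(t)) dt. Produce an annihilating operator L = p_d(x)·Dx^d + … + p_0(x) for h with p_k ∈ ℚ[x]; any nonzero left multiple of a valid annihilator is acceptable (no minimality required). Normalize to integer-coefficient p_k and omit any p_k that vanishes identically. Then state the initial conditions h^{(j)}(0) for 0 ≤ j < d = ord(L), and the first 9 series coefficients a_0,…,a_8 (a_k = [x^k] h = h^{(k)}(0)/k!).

L = 8·Dx + (6 + 24·x)·Dx^2 + (-1 + 2·x + 8·x^2)·Dx^3  (order 3).
h: a_k = 0, 0, -2, -4, -40/3, -616/15, -6256/45, -2368/5, -58176/35, …
ICs: h(0) = 0, h′(0) = 0, h′′(0) = -4.

f: a_k = 0, 2, -2, 8/3, -4, 32/5, -32/3, 128/7, -32, …
g: a_k = -2, -8, -32, -128, -512, -2048, -8192, -32768, -131072, …
h₀=f·g: eliminate ⇒ L₀, order ≤ 2·1.
∫: right-multiply L₀ by Dx.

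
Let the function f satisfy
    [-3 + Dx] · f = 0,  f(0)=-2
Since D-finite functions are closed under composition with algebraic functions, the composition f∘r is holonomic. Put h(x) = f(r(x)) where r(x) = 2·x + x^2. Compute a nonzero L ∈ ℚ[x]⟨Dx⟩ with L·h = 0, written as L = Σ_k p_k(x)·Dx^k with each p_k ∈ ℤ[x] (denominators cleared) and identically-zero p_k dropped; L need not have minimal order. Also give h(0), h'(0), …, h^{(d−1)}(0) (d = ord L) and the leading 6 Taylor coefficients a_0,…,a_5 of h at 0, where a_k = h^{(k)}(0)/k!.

f: a_k = -2, -6, -9, -9, -27/4, -81/20, …
L₀ from L_f via x↦r, Dx↦r'^{-1}Dx.
L = (-6 - 6·x) + Dx  (order 1).
h: a_k = -2, -12, -42, -108, -225, -1998/5, …
ICs: h(0) = -2.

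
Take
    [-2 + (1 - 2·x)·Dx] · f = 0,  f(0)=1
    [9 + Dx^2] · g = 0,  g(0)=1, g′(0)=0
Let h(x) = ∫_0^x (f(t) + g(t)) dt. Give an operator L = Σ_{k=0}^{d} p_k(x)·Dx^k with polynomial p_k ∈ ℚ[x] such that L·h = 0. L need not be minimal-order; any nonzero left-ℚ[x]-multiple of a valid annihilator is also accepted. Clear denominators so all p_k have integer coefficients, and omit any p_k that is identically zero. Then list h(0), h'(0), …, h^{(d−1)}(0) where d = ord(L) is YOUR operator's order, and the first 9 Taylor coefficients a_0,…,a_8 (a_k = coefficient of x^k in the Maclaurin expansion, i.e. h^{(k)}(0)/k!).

f: a_k = 1, 2, 4, 8, 16, 32, 64, 128, 256, …
g: a_k = 1, 0, -9/2, 0, 27/8, 0, -81/80, 0, 729/4480, …
Weyl lclm of L_f,L_g ⇒ L₀ (ord ≤ 3).
h=∫₀ˣh₀: take L = L₀·Dx.
L = (594 - 648·x + 648·x^2)·Dx + (-153 + 630·x - 972·x^2 + 648·x^3)·Dx^2 + (66 - 72·x + 72·x^2)·Dx^3 + (-17 + 70·x - 108·x^2 + 72·x^3)·Dx^4  (order 4).
h: a_k = 0, 2, 1, -1/6, 2, 31/8, 16/3, 5039/560, 16, …
ICs: h(0) = 0, h′(0) = 2, h′′(0) = 2, h′′′(0) = -1.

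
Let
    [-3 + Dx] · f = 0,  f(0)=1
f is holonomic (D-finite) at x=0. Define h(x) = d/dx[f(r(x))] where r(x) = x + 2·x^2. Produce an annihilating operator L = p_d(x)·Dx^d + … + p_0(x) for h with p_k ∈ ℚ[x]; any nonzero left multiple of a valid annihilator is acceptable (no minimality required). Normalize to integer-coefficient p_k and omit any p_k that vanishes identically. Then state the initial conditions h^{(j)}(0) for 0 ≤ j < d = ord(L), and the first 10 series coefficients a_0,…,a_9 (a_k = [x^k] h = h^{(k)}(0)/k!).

L = (7 + 24·x + 48·x^2) + (-1 - 4·x)·Dx  (order 1).
h: a_k = 3, 21, 135/2, 387/2, 3321/8, 33183/40, 112887/80, 253557/112, 2091501/640, 20093589/4480, …
ICs: h(0) = 3.

f: a_k = 1, 3, 9/2, 9/2, 27/8, 81/40, 81/80, 243/560, 729/4480, 243/4480, …
Change of var in L_f (x↦r) gives L₀.
h=h₀': d/dx-closure on L₀ ⇒ L.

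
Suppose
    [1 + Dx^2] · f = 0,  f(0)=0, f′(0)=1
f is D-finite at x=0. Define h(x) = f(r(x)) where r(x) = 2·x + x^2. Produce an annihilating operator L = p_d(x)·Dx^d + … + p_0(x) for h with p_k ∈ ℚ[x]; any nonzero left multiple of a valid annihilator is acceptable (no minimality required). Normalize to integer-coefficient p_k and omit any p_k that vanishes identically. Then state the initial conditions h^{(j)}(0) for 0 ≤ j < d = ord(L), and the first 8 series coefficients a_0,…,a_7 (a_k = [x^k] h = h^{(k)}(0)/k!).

L = (4 + 12·x + 12·x^2 + 4·x^3) - Dx + (1 + x)·Dx^2  (order 2).
h: a_k = 0, 2, 1, -4/3, -2, -11/15, 1/2, 202/315, …
ICs: h(0) = 0, h′(0) = 2.

f: a_k = 0, 1, 0, -1/6, 0, 1/120, 0, -1/5040, …
Substitute x→r, Dx→(1/r')Dx; clear ⇒ L₀.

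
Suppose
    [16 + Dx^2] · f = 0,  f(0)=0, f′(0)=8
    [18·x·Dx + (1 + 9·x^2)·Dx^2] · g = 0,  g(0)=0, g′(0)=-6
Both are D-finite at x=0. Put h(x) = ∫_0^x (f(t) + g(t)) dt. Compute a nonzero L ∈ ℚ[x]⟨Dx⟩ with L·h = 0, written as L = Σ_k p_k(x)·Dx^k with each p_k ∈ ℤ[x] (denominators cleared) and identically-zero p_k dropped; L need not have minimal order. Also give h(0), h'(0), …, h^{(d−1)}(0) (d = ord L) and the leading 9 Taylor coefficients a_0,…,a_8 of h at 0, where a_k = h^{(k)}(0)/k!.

L = (-13248·x + 181440·x^3 + 186624·x^5)·Dx^2 + (-16 + 6048·x^2 + 66096·x^4 + 93312·x^6)·Dx^3 + (-828·x + 11340·x^3 + 11664·x^5)·Dx^4 + (-1 + 378·x^2 + 4131·x^4 + 5832·x^6)·Dx^5  (order 5).
h: a_k = 0, 0, 1, 0, -5/6, 0, -601/45, 0, 13913/180, …
ICs: h(0) = 0, h′(0) = 0, h′′(0) = 2, h′′′(0) = 0, h′′′′(0) = -20.

f: a_k = 0, 8, 0, -64/3, 0, 256/15, 0, -2048/315, 0, …
g: a_k = 0, -6, 0, 18, 0, -486/5, 0, 4374/7, 0, …
f+g: L₀ = lclm(L_f,L_g), ord ≤ 2+2.
h=∫h₀ ⇒ L = L₀·Dx.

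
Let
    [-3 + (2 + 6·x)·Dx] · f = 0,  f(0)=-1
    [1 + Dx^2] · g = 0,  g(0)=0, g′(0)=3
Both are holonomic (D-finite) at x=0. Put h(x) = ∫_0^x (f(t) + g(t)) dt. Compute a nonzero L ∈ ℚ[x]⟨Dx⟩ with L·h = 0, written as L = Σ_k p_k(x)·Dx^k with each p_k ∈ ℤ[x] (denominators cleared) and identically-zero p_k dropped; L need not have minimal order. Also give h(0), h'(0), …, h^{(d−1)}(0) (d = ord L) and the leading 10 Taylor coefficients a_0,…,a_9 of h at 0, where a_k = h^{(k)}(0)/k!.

f: a_k = -1, -3/2, 9/8, -27/16, 405/128, -1701/256, 15309/1024, -72171/2048, 2814669/32768, -14073345/65536, …
g: a_k = 0, 3, 0, -1/2, 0, 1/40, 0, -1/1680, 0, 1/120960, …
h₀=f+g: left-lcm gives L₀, ord ≤ 3.
h=∫₀ˣh₀: take L = L₀·Dx.
L = (-93 - 72·x - 108·x^2)·Dx + (-10 + 18·x + 216·x^2 + 216·x^3)·Dx^2 + (-93 - 72·x - 108·x^2)·Dx^3 + (-10 + 18·x + 216·x^2 + 216·x^3)·Dx^4  (order 4).
h: a_k = 0, -1, 3/4, 3/8, -35/64, 81/128, -8473/7680, 2187/1024, -7578083/1720320, 312741/32768, …
ICs: h(0) = 0, h′(0) = -1, h′′(0) = 3/2, h′′′(0) = 9/4.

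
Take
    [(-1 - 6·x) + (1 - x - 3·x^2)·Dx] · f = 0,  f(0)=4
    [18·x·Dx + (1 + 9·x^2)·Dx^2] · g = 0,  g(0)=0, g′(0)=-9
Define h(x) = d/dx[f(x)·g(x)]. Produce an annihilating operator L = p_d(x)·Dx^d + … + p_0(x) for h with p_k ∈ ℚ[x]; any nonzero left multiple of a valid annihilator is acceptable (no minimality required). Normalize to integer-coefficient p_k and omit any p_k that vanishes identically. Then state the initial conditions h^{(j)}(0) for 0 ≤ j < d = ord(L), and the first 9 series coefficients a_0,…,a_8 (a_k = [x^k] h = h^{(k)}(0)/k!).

L = (-6 + 1134·x^2 + 1944·x^3 + 8748·x^4) + (6 + 42·x + 54·x^2 + 270·x^3 + 1944·x^4 + 5832·x^5)·Dx + (-1 - 2·x - 30·x^2 + 18·x^3 - 108·x^4 + 324·x^5 + 729·x^6)·Dx^2  (order 2).
h: a_k = -36, -72, -108, -576, -4176, -38016/5, -828/5, -1071072/35, -9494172/35, …
ICs: h(0) = -36, h′(0) = -72.

f: a_k = 4, 4, 16, 28, 76, 160, 388, 868, 2032, …
g: a_k = 0, -9, 0, 27, 0, -729/5, 0, 6561/7, 0, …
f·g: L₀ = L_f ⊗_s L_g, ord ≤ 1·2.
h₀' ⇒ L via d/dx closure of L₀.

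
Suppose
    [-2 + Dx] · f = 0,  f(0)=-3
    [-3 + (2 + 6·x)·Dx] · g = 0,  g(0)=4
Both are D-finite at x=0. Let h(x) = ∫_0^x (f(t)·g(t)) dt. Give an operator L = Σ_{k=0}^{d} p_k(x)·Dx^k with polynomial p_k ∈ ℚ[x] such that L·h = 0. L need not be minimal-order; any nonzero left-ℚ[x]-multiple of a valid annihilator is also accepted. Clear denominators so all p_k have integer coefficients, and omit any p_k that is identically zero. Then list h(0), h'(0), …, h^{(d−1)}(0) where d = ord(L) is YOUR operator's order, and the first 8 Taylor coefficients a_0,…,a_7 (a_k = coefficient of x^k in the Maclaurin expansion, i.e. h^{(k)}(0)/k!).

f: a_k = -3, -6, -6, -4, -2, -4/5, -4/15, -8/105, …
g: a_k = 4, 6, -9/2, 27/4, -405/32, 1701/64, -15309/256, 72171/512, …
Sym-product of L_f,L_g gives L₀ (≤ ord 1).
h=∫h₀ ⇒ L = L₀·Dx.
L = (-7 - 12·x)·Dx + (2 + 6·x)·Dx^2  (order 2).
h: a_k = 0, -12, -21, -31/2, -181/16, -241/160, -13279/1920, 276497/26880, …
ICs: h(0) = 0, h′(0) = -12.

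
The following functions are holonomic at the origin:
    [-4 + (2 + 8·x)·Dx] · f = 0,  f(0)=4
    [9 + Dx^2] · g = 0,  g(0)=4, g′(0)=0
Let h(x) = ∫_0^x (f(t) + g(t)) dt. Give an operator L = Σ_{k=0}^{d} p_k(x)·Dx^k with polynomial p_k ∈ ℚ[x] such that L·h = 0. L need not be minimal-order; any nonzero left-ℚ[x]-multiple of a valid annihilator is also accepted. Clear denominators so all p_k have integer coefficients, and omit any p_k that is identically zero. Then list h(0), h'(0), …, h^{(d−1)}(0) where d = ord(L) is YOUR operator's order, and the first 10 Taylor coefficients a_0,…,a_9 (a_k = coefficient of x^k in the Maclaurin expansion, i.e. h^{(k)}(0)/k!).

L = (-378 - 1296·x - 2592·x^2)·Dx + (45 + 828·x + 3888·x^2 + 5184·x^3)·Dx^2 + (-42 - 144·x - 288·x^2)·Dx^3 + (5 + 92·x + 432·x^2 + 576·x^3)·Dx^4  (order 4).
h: a_k = 0, 8, 4, -26/3, 4, -53/10, 56/3, -6801/140, 132, -1281037/3360, …
ICs: h(0) = 0, h′(0) = 8, h′′(0) = 8, h′′′(0) = -52.

f: a_k = 4, 8, -8, 16, -40, 112, -336, 1056, -3432, 11440, …
g: a_k = 4, 0, -18, 0, 27/2, 0, -81/20, 0, 729/1120, 0, …
Sum ⇒ L₀ = lclm(L_f,L_g) in ℚ(x)⟨Dx⟩.
h=∫h₀ ⇒ L = L₀·Dx.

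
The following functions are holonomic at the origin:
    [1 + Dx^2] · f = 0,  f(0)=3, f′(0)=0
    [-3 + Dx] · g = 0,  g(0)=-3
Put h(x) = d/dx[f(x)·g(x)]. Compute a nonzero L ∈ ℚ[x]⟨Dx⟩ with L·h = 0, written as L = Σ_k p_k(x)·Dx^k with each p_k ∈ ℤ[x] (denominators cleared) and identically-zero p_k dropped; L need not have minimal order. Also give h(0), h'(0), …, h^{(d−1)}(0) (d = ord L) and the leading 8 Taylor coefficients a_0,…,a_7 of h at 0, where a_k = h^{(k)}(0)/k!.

L = 10 - 6·Dx + Dx^2  (order 2).
h: a_k = -27, -72, -81, -42, 9/2, 132/5, 249/10, 527/35, …
ICs: h(0) = -27, h′(0) = -72.

f: a_k = 3, 0, -3/2, 0, 1/8, 0, -1/240, 0, …
g: a_k = -3, -9, -27/2, -27/2, -81/8, -243/40, -243/80, -729/560, …
L₀ := L_f ⊗_s L_g (sym. prod.), ord ≤ 2.
h=h₀': d/dx-closure on L₀ ⇒ L.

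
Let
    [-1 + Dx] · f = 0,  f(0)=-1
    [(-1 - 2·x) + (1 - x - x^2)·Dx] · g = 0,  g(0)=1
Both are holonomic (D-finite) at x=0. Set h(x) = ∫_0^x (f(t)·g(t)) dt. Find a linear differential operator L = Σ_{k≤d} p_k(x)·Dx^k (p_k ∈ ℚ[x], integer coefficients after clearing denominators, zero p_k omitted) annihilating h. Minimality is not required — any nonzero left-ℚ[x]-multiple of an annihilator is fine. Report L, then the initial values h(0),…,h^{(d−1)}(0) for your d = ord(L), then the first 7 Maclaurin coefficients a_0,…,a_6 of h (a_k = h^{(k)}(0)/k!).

f: a_k = -1, -1, -1/2, -1/6, -1/24, -1/120, -1/720, …
g: a_k = 1, 1, 2, 3, 5, 8, 13, …
f·g: L₀ = L_f ⊗_s L_g, ord ≤ 1·1.
h=∫h₀ ⇒ L = L₀·Dx.
L = (2 + x - x^2)·Dx + (-1 + x + x^2)·Dx^2  (order 2).
h: a_k = 0, -1, -1, -7/6, -17/12, -221/120, -893/360, …
ICs: h(0) = 0, h′(0) = -1.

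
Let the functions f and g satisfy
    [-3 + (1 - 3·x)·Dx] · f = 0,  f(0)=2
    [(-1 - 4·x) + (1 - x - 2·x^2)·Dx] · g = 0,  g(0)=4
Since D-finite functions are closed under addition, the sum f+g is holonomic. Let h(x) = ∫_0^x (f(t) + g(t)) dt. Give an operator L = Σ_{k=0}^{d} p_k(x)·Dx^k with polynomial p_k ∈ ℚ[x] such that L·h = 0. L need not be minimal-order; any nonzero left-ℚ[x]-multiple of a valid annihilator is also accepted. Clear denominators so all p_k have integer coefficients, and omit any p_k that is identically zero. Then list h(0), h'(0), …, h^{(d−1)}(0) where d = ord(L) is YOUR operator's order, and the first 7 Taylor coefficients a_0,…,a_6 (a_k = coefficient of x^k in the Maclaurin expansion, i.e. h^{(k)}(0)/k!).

f: a_k = 2, 6, 18, 54, 162, 486, 1458, …
g: a_k = 4, 4, 12, 20, 44, 84, 172, …
f+g: L₀ = lclm(L_f,L_g), ord ≤ 1+1.
∫: right-multiply L₀ by Dx.
L = (-36·x + 36·x^2 - 36·x^3)·Dx + (6 - 6·x - 30·x^2 + 54·x^3 - 72·x^4)·Dx^2 + (-1 + 6·x - 12·x^2 + 8·x^3 + 9·x^4 - 18·x^5)·Dx^3  (order 3).
h: a_k = 0, 6, 5, 10, 37/2, 206/5, 95, …
ICs: h(0) = 0, h′(0) = 6, h′′(0) = 10.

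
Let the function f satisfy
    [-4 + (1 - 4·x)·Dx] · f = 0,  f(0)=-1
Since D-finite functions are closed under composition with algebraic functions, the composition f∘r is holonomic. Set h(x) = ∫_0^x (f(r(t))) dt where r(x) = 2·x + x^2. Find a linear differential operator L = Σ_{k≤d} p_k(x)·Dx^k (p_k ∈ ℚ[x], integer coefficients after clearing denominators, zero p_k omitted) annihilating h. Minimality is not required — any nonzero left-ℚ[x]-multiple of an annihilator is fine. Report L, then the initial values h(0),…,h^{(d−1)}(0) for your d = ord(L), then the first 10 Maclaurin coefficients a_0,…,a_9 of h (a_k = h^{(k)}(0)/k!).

f: a_k = -1, -4, -16, -64, -256, -1024, -4096, -16384, -65536, -262144, …
L₀ from L_f via x↦r, Dx↦r'^{-1}Dx.
h=∫h₀ ⇒ L = L₀·Dx.
L = (8 + 8·x)·Dx + (-1 + 8·x + 4·x^2)·Dx^2  (order 2).
h: a_k = 0, -1, -4, -68/3, -144, -976, -20672/3, -350272/7, -370944, -25141504/9, …
ICs: h(0) = 0, h′(0) = -1.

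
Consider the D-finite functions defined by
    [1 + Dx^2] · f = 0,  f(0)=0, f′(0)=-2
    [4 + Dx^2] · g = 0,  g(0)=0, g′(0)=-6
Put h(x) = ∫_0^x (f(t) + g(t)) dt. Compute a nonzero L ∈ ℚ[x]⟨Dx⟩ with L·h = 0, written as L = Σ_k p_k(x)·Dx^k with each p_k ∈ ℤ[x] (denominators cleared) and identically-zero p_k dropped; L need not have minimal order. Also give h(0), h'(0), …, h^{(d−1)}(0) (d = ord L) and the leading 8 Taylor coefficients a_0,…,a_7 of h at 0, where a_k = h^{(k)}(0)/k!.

L = 4·Dx + 5·Dx^3 + Dx^5  (order 5).
h: a_k = 0, 0, -4, 0, 13/12, 0, -49/360, 0, …
ICs: h(0) = 0, h′(0) = 0, h′′(0) = -8, h′′′(0) = 0, h′′′′(0) = 26.

f: a_k = 0, -2, 0, 1/3, 0, -1/60, 0, 1/2520, …
g: a_k = 0, -6, 0, 4, 0, -4/5, 0, 8/105, …
L₀ := lclm(L_f,L_g); ord L₀ ≤ 2+2.
∫: right-multiply L₀ by Dx.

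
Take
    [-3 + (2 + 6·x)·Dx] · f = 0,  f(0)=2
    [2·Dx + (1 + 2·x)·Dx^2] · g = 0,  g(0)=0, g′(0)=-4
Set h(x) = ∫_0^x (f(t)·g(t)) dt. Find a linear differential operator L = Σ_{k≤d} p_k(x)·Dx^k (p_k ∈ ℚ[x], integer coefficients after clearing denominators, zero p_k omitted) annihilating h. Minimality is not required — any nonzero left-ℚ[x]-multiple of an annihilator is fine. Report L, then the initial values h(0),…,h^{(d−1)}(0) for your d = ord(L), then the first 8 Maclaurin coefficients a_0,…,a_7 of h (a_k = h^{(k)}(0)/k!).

L = (15 + 18·x)·Dx + (-4 - 12·x)·Dx^2 + (4 + 32·x + 84·x^2 + 72·x^3)·Dx^3  (order 3).
h: a_k = 0, 0, -4, -4/3, 31/12, -9/2, 3937/480, -52897/3360, …
ICs: h(0) = 0, h′(0) = 0, h′′(0) = -8.

f: a_k = 2, 3, -9/4, 27/8, -405/64, 1701/128, -15309/512, 72171/1024, …
g: a_k = 0, -4, 4, -16/3, 8, -64/5, 64/3, -256/7, …
h₀=f·g: eliminate ⇒ L₀, order ≤ 1·2.
h=∫h₀ ⇒ L = L₀·Dx.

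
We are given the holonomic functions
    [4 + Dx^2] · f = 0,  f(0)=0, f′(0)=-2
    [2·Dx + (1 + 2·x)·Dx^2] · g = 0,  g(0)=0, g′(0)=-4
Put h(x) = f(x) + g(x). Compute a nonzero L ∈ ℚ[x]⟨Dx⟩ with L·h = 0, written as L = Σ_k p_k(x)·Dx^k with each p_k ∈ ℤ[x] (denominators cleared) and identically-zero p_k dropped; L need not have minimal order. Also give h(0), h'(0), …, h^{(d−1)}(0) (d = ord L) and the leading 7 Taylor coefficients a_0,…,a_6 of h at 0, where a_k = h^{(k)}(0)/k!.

f: a_k = 0, -2, 0, 4/3, 0, -4/15, 0, …
g: a_k = 0, -4, 4, -16/3, 8, -64/5, 64/3, …
L₀ := lclm(L_f,L_g); ord L₀ ≤ 2+2.
L = (56 + 32·x + 32·x^2)·Dx + (12 + 40·x + 48·x^2 + 32·x^3)·Dx^2 + (14 + 8·x + 8·x^2)·Dx^3 + (3 + 10·x + 12·x^2 + 8·x^3)·Dx^4  (order 4).
h: a_k = 0, -6, 4, -4, 8, -196/15, 64/3, …
ICs: h(0) = 0, h′(0) = -6, h′′(0) = 8, h′′′(0) = -24.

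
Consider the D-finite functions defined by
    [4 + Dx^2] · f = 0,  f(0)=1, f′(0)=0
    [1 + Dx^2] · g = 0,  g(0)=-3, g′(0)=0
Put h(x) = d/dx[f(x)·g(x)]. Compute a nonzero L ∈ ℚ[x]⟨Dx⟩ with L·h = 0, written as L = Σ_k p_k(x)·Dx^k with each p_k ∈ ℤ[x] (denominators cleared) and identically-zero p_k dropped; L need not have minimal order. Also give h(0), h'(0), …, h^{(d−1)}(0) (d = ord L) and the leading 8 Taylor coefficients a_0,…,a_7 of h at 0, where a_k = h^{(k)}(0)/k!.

L = 9 + 10·Dx^2 + Dx^4  (order 4).
h: a_k = 0, 15, 0, -41/2, 0, 73/8, 0, -3281/1680, …
ICs: h(0) = 0, h′(0) = 15, h′′(0) = 0, h′′′(0) = -123.

f: a_k = 1, 0, -2, 0, 2/3, 0, -4/45, 0, …
g: a_k = -3, 0, 3/2, 0, -1/8, 0, 1/240, 0, …
L₀ := L_f ⊗_s L_g (sym. prod.), ord ≤ 4.
h=h₀': d/dx-closure on L₀ ⇒ L.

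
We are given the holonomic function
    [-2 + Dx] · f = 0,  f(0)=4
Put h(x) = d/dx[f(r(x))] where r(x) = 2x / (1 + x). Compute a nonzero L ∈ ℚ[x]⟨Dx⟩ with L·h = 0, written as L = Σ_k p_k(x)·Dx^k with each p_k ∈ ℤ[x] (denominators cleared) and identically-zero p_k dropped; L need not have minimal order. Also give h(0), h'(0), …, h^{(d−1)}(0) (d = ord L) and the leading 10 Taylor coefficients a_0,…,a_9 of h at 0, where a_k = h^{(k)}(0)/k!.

L = (2 - 2·x) + (-1 - 2·x - x^2)·Dx  (order 1).
h: a_k = 16, 32, -16, -64/3, 112/3, -352/15, -272/45, 10112/315, -13264/315, 94688/2835, …
ICs: h(0) = 16.

f: a_k = 4, 8, 8, 16/3, 8/3, 16/15, 16/45, 32/315, 8/315, 16/2835, …
Change of var in L_f (x↦r) gives L₀.
h=h₀': d/dx-closure on L₀ ⇒ L.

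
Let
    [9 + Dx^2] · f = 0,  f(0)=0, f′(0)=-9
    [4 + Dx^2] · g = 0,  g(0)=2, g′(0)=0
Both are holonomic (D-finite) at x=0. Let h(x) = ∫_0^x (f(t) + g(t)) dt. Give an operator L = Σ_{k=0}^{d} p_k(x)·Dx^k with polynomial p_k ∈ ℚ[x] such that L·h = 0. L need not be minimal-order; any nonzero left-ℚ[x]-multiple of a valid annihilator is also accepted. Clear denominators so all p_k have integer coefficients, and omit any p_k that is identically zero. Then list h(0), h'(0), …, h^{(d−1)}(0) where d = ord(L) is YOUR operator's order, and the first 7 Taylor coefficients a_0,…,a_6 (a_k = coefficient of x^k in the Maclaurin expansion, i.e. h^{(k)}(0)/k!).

f: a_k = 0, -9, 0, 27/2, 0, -243/40, 0, …
g: a_k = 2, 0, -4, 0, 4/3, 0, -8/45, …
L₀ := lclm(L_f,L_g); ord L₀ ≤ 2+2.
h=∫h₀ ⇒ L = L₀·Dx.
L = 36·Dx + 13·Dx^3 + Dx^5  (order 5).
h: a_k = 0, 2, -9/2, -4/3, 27/8, 4/15, -81/80, …
ICs: h(0) = 0, h′(0) = 2, h′′(0) = -9, h′′′(0) = -8, h′′′′(0) = 81.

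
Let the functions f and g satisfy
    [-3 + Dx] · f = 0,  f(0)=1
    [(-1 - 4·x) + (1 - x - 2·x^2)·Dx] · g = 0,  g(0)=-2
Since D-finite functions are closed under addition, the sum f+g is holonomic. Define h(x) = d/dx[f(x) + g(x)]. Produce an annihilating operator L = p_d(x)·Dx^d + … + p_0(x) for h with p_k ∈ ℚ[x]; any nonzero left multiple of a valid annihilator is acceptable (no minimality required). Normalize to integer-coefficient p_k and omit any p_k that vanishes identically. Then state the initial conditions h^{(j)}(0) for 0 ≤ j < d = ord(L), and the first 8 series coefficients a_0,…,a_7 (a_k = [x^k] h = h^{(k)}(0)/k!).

f: a_k = 1, 3, 9/2, 9/2, 27/8, 81/40, 81/80, 243/560, …
g: a_k = -2, -2, -6, -10, -22, -42, -86, -170, …
Weyl lclm of L_f,L_g ⇒ L₀ (ord ≤ 2).
h₀' ⇒ L via d/dx closure of L₀.
L = (12 + 126·x + 144·x^2 + 336·x^3 + 144·x^4) + (-7 - 42·x - 81·x^2 - 88·x^3 + 60·x^4 + 48·x^5)·Dx + (1 + 11·x^2 - 8·x^3 - 36·x^4 - 16·x^5)·Dx^2  (order 2).
h: a_k = 1, -3, -33/2, -149/2, -1599/8, -20397/40, -94957/80, -1531431/560, …
ICs: h(0) = 1, h′(0) = -3.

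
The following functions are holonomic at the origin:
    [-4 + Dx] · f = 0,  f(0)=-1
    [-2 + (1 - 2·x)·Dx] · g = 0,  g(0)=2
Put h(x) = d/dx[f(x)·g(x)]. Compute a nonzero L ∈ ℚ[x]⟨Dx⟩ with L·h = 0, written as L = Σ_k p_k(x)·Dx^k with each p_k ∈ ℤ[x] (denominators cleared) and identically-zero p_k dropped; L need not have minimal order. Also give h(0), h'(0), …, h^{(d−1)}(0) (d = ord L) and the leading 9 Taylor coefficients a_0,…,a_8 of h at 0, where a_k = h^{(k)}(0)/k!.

L = (20 - 48·x + 32·x^2) + (-3 + 10·x - 8·x^2)·Dx  (order 1).
h: a_k = -12, -80, -304, -896, -6976/3, -84736/15, -39680/3, -9531392/315, -21449728/315, …
ICs: h(0) = -12.

f: a_k = -1, -4, -8, -32/3, -32/3, -128/15, -256/45, -1024/315, -512/315, …
g: a_k = 2, 4, 8, 16, 32, 64, 128, 256, 512, …
L₀ := L_f ⊗_s L_g (sym. prod.), ord ≤ 1.
Differentiate: ansatz ord ≤ ord L₀ ⇒ L.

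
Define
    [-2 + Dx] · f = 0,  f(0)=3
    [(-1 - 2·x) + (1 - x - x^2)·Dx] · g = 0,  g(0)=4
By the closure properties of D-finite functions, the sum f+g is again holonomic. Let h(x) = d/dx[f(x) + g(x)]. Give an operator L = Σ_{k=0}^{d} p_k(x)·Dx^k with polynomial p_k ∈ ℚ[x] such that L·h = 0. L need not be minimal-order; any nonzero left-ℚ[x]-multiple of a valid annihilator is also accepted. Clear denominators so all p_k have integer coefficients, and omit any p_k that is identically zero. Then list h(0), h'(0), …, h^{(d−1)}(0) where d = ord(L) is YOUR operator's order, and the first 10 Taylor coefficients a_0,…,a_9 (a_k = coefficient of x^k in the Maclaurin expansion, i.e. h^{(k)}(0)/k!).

L = (10 + 44·x + 44·x^2 + 48·x^3 + 12·x^4) + (-7 - 24·x - 28·x^2 - 12·x^3 + 10·x^4 + 4·x^5)·Dx + (1 + x + 3·x^2 - 6·x^3 - 8·x^4 - 2·x^5)·Dx^2  (order 2).
h: a_k = 10, 28, 48, 88, 164, 1568/5, 8828/15, 114256/105, 207904/105, 3364208/945, …
ICs: h(0) = 10, h′(0) = 28.

f: a_k = 3, 6, 6, 4, 2, 4/5, 4/15, 8/105, 2/105, 4/945, …
g: a_k = 4, 4, 8, 12, 20, 32, 52, 84, 136, 220, …
L₀ := lclm(L_f,L_g); ord L₀ ≤ 1+1.
h=h₀': d/dx-closure on L₀ ⇒ L.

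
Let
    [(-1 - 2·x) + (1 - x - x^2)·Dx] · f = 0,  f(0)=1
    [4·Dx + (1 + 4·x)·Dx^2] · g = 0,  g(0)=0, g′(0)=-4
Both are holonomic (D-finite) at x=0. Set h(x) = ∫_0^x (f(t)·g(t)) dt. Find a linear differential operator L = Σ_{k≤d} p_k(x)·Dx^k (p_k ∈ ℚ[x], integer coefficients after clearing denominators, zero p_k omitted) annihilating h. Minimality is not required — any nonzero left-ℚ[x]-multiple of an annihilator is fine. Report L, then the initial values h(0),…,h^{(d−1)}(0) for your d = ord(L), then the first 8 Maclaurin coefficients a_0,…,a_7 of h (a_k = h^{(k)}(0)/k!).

f: a_k = 1, 1, 2, 3, 5, 8, 13, 21, …
g: a_k = 0, -4, 8, -64/3, 64, -1024/5, 2048/3, -16384/7, …
f·g: L₀ = L_f ⊗_s L_g, ord ≤ 1·2.
Integrate: L := L₀·Dx.
L = (6 + 16·x)·Dx + (-2 + 16·x + 20·x^2)·Dx^2 + (-1 - 3·x + 5·x^2 + 4·x^3)·Dx^3  (order 3).
h: a_k = 0, 0, -2, 4/3, -16/3, 28/3, -1346/45, 8248/105, …
ICs: h(0) = 0, h′(0) = 0, h′′(0) = -4.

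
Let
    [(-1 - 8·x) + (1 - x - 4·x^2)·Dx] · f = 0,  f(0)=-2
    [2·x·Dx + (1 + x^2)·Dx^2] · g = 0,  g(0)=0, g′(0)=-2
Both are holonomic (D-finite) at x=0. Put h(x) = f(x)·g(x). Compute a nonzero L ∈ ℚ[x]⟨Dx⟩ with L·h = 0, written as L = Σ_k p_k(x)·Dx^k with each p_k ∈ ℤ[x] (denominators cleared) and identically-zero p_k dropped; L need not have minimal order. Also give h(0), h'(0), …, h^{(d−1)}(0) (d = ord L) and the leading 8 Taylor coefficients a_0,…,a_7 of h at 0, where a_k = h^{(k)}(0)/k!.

L = (8 + 2·x + 24·x^2) + (2 + 14·x + 4·x^2 + 24·x^3)·Dx + (-1 + x + 3·x^2 + x^3 + 4·x^4)·Dx^2  (order 2).
h: a_k = 0, 4, 4, 56/3, 104/3, 1652/15, 1244/5, 14464/21, …
ICs: h(0) = 0, h′(0) = 4.

f: a_k = -2, -2, -10, -18, -58, -130, -362, -882, …
g: a_k = 0, -2, 0, 2/3, 0, -2/5, 0, 2/7, …
L₀ := L_f ⊗_s L_g (sym. prod.), ord ≤ 2.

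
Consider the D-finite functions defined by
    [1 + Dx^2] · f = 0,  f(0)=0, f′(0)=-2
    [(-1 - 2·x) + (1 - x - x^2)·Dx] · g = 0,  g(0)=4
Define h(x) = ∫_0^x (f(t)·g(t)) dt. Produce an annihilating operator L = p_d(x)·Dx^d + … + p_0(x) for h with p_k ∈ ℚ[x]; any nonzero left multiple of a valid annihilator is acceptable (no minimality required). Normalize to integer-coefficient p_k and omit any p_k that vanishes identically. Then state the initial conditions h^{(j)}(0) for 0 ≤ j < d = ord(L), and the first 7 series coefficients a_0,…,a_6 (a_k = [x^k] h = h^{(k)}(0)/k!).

L = (1 + x + x^2)·Dx + (2 + 4·x)·Dx^2 + (-1 + x + x^2)·Dx^3  (order 3).
h: a_k = 0, 0, -4, -8/3, -11/3, -68/15, -187/30, …
ICs: h(0) = 0, h′(0) = 0, h′′(0) = -8.

f: a_k = 0, -2, 0, 1/3, 0, -1/60, 0, …
g: a_k = 4, 4, 8, 12, 20, 32, 52, …
h₀=f·g: eliminate ⇒ L₀, order ≤ 2·1.
h=∫₀ˣh₀: take L = L₀·Dx.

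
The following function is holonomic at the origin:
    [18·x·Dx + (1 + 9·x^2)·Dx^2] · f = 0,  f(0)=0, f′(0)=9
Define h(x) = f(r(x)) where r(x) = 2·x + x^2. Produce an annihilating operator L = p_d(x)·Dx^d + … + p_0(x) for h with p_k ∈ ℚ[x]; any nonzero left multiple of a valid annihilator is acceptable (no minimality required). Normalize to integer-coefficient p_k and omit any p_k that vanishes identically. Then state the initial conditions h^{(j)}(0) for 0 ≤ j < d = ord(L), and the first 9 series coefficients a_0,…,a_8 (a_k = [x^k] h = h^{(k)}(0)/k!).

L = (-1 + 72·x + 144·x^2 + 108·x^3 + 27·x^4)·Dx + (1 + x + 36·x^2 + 72·x^3 + 45·x^4 + 9·x^5)·Dx^2  (order 2).
h: a_k = 0, 18, 9, -216, -324, 22518/5, 11637, -758160/7, -414072, …
ICs: h(0) = 0, h′(0) = 18.

f: a_k = 0, 9, 0, -27, 0, 729/5, 0, -6561/7, 0, …
Change of var in L_f (x↦r) gives L₀.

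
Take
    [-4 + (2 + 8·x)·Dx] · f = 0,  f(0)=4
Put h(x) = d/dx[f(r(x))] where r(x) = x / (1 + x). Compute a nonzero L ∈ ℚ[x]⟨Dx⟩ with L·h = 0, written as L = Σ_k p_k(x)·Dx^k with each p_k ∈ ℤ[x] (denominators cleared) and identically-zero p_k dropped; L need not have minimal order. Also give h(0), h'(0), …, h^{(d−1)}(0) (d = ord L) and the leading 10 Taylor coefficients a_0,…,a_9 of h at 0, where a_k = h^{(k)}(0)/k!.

f: a_k = 4, 8, -8, 16, -40, 112, -336, 1056, -3432, 11440, …
f∘r: x↦r, Dx↦Dx/r' in L_f ⇒ L₀.
h₀' ⇒ L via d/dx closure of L₀.
L = (-4 - 10·x) + (-1 - 6·x - 5·x^2)·Dx  (order 1).
h: a_k = 8, -32, 120, -480, 2040, -9024, 40936, -188800, 880920, -4145760, …
ICs: h(0) = 8.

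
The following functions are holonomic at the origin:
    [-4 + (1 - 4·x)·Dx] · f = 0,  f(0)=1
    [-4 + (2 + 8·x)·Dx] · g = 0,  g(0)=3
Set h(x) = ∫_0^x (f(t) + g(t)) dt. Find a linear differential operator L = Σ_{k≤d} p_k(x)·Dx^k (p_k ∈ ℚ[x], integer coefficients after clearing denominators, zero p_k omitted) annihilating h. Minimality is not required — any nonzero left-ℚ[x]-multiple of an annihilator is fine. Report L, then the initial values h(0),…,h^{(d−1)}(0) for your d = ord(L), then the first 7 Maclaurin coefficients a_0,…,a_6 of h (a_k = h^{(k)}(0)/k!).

f: a_k = 1, 4, 16, 64, 256, 1024, 4096, …
g: a_k = 3, 6, -6, 12, -30, 84, -252, …
L₀ := lclm(L_f,L_g); ord L₀ ≤ 1+1.
∫: right-multiply L₀ by Dx.
L = (-40 - 96·x)·Dx + (18 + 112·x + 288·x^2)·Dx^2 + (-1 - 12·x + 16·x^2 + 192·x^3)·Dx^3  (order 3).
h: a_k = 0, 4, 5, 10/3, 19, 226/5, 554/3, …
ICs: h(0) = 0, h′(0) = 4, h′′(0) = 10.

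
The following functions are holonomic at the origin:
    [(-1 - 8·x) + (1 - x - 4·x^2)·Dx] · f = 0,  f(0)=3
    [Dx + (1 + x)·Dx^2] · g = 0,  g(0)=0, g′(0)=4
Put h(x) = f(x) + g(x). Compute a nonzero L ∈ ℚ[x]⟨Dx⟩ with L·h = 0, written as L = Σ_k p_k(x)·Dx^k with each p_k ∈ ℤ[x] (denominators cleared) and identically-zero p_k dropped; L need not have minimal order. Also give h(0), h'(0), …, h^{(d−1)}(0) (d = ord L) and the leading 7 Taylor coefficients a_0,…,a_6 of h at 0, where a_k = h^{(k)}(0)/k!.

L = (74 + 562·x + 1120·x^2 + 1728·x^3 + 768·x^4)·Dx + (52 + 576·x + 1636·x^2 + 3264·x^3 + 3488·x^4 + 1280·x^5)·Dx^2 + (-11 - 41·x - 53·x^2 + 185·x^3 + 704·x^4 + 752·x^5 + 256·x^6)·Dx^3  (order 3).
h: a_k = 3, 7, 13, 85/3, 86, 979/5, 1627/3, …
ICs: h(0) = 3, h′(0) = 7, h′′(0) = 26.

f: a_k = 3, 3, 15, 27, 87, 195, 543, …
g: a_k = 0, 4, -2, 4/3, -1, 4/5, -2/3, …
Sum ⇒ L₀ = lclm(L_f,L_g) in ℚ(x)⟨Dx⟩.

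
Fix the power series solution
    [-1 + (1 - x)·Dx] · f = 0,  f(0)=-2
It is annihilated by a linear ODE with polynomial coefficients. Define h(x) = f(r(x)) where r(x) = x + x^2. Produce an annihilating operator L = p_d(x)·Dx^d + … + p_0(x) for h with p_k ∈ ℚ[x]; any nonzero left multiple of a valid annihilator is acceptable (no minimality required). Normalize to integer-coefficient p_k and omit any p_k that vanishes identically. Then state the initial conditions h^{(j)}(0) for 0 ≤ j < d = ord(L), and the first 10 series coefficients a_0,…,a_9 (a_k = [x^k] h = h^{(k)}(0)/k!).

L = (1 + 2·x) + (-1 + x + x^2)·Dx  (order 1).
h: a_k = -2, -2, -4, -6, -10, -16, -26, -42, -68, -110, …
ICs: h(0) = -2.

f: a_k = -2, -2, -2, -2, -2, -2, -2, -2, -2, -2, …
Substitute x→r, Dx→(1/r')Dx; clear ⇒ L₀.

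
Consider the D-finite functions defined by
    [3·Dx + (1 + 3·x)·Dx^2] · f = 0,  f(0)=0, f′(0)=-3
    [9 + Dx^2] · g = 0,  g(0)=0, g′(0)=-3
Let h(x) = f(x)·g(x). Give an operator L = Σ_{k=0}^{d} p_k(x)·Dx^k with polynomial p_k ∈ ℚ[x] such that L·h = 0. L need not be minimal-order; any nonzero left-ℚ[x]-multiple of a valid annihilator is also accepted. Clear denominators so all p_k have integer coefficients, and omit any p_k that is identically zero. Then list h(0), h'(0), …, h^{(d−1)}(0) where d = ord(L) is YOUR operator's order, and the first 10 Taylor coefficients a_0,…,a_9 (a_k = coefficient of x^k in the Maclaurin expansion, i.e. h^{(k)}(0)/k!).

L = (-81 + 486·x + 4617·x^2 + 11664·x^3 + 8748·x^4) + (36 + 540·x + 1944·x^2 + 1944·x^3)·Dx + (180·x + 1134·x^2 + 2592·x^3 + 1944·x^4)·Dx^2 + (4 + 60·x + 216·x^2 + 216·x^3)·Dx^3 + (1 + 14·x + 69·x^2 + 144·x^3 + 108·x^4)·Dx^4  (order 4).
h: a_k = 0, 0, 9, -27/2, 27/2, -81/2, 891/8, -22599/80, 82377/112, -54675/28, …
ICs: h(0) = 0, h′(0) = 0, h′′(0) = 18, h′′′(0) = -81.

f: a_k = 0, -3, 9/2, -9, 81/4, -243/5, 243/2, -2187/7, 6561/8, -2187, …
g: a_k = 0, -3, 0, 9/2, 0, -81/40, 0, 243/560, 0, -243/4480, …
f·g: L₀ = L_f ⊗_s L_g, ord ≤ 2·2.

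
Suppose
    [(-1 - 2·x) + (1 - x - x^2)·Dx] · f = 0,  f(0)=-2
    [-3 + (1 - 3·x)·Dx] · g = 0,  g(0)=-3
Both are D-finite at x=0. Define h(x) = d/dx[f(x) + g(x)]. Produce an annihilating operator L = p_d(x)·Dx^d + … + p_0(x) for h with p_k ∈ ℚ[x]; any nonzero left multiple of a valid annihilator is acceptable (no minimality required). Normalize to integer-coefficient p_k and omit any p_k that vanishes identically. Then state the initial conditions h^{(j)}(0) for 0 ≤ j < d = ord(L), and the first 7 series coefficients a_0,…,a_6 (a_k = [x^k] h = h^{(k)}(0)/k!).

L = (54 + 72·x + 216·x^2 - 72·x^3 + 54·x^4) + (-18 - 30·x + 90·x^2 + 120·x^3 - 45·x^4 + 54·x^5)·Dx + (1 + 2·x - 25·x^2 + 30·x^3 - 3·x^5 + 9·x^6)·Dx^2  (order 2).
h: a_k = -11, -62, -261, -1012, -3725, -13278, -46221, …
ICs: h(0) = -11, h′(0) = -62.

f: a_k = -2, -2, -4, -6, -10, -16, -26, …
g: a_k = -3, -9, -27, -81, -243, -729, -2187, …
L₀ := lclm(L_f,L_g); ord L₀ ≤ 1+1.
Differentiate: ansatz ord ≤ ord L₀ ⇒ L.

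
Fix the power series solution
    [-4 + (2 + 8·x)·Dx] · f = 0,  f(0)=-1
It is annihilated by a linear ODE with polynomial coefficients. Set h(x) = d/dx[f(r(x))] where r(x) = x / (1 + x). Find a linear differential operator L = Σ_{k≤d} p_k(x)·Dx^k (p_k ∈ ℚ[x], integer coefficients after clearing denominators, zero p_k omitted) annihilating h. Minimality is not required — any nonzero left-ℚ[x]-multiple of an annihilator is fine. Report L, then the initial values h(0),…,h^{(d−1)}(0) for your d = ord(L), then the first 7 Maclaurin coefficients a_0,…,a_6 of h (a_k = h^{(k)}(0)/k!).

f: a_k = -1, -2, 2, -4, 10, -28, 84, …
L₀ from L_f via x↦r, Dx↦r'^{-1}Dx.
h=h₀': d/dx-closure on L₀ ⇒ L.
L = (-4 - 10·x) + (-1 - 6·x - 5·x^2)·Dx  (order 1).
h: a_k = -2, 8, -30, 120, -510, 2256, -10234, …
ICs: h(0) = -2.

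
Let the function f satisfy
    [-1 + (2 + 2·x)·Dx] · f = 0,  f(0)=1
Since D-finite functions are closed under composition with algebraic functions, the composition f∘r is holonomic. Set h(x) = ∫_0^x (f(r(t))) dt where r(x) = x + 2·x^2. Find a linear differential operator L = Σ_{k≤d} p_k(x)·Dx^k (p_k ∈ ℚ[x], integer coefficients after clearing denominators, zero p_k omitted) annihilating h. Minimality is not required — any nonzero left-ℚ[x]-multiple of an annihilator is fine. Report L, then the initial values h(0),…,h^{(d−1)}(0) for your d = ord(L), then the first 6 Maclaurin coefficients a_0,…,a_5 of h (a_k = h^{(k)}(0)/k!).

f: a_k = 1, 1/2, -1/8, 1/16, -5/128, 7/256, …
Change of var in L_f (x↦r) gives L₀.
h=∫h₀ ⇒ L = L₀·Dx.
L = (-1 - 4·x)·Dx + (2 + 2·x + 4·x^2)·Dx^2  (order 2).
h: a_k = 0, 1, 1/4, 7/24, -7/64, -21/640, …
ICs: h(0) = 0, h′(0) = 1.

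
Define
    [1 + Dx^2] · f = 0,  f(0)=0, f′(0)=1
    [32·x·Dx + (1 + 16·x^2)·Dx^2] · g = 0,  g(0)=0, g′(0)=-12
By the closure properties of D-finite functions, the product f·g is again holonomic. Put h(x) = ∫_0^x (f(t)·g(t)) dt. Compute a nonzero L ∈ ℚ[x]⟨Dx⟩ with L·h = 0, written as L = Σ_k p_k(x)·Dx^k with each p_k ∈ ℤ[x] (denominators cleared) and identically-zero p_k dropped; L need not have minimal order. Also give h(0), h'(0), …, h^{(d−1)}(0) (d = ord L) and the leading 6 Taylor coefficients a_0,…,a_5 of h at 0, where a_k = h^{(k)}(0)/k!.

L = (1105 + 51776·x^2 + 22016·x^4 + 16384·x^6 + 65536·x^8)·Dx + (2112·x + 35840·x^3 + 49152·x^5 + 262144·x^7)·Dx^2 + (1122 + 52352·x^2 + 27648·x^4 + 32768·x^6 + 131072·x^8)·Dx^3 + (2112·x + 35840·x^3 + 49152·x^5 + 262144·x^7)·Dx^4 + (17 + 576·x^2 + 5632·x^4 + 16384·x^6 + 65536·x^8)·Dx^5  (order 5).
h: a_k = 0, 0, 0, -4, 0, 66/5, …
ICs: h(0) = 0, h′(0) = 0, h′′(0) = 0, h′′′(0) = -24, h′′′′(0) = 0.

f: a_k = 0, 1, 0, -1/6, 0, 1/120, …
g: a_k = 0, -12, 0, 64, 0, -3072/5, …
f·g: L₀ = L_f ⊗_s L_g, ord ≤ 2·2.
h=∫₀ˣh₀: take L = L₀·Dx.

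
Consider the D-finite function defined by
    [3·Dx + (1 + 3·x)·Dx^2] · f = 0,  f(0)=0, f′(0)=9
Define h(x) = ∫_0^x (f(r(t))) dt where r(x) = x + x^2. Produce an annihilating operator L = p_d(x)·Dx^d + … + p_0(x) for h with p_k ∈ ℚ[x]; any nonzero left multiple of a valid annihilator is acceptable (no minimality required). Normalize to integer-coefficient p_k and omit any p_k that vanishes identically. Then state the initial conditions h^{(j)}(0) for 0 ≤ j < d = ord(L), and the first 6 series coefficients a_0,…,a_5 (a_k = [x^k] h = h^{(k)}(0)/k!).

f: a_k = 0, 9, -27/2, 27, -243/4, 729/5, …
Change of var in L_f (x↦r) gives L₀.
h=∫h₀ ⇒ L = L₀·Dx.
L = (1 + 6·x + 6·x^2)·Dx^2 + (1 + 5·x + 9·x^2 + 6·x^3)·Dx^3  (order 3).
h: a_k = 0, 0, 9/2, -3/2, 0, 27/20, …
ICs: h(0) = 0, h′(0) = 0, h′′(0) = 9.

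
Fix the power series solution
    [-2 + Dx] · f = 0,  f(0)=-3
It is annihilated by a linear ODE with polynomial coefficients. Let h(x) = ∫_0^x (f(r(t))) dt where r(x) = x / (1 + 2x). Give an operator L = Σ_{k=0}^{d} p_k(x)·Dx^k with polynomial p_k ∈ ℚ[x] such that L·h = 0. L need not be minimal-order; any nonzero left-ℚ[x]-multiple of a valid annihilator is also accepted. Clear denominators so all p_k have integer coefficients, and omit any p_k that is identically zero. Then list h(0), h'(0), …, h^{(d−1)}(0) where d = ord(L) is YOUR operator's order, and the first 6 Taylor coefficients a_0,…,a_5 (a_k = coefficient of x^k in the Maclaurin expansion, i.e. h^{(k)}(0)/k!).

L = -2·Dx + (1 + 4·x + 4·x^2)·Dx^2  (order 2).
h: a_k = 0, -3, -3, 2, -1, -2/5, …
ICs: h(0) = 0, h′(0) = -3.

f: a_k = -3, -6, -6, -4, -2, -4/5, …
Change of var in L_f (x↦r) gives L₀.
∫: right-multiply L₀ by Dx.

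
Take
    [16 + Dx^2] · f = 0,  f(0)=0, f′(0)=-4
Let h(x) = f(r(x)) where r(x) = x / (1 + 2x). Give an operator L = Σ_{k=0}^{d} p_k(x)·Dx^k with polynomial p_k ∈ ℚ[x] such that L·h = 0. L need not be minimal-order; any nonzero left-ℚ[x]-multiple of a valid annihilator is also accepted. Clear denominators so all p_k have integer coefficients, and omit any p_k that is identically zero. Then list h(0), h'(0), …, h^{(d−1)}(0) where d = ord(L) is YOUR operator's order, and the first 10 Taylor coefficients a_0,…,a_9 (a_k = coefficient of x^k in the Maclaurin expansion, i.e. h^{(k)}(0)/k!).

L = 16 + (4 + 24·x + 48·x^2 + 32·x^3)·Dx + (1 + 8·x + 24·x^2 + 32·x^3 + 16·x^4)·Dx^2  (order 2).
h: a_k = 0, -4, 8, -16/3, -32, 2752/15, -640, 565504/315, -194048/45, 25222144/2835, …
ICs: h(0) = 0, h′(0) = -4.

f: a_k = 0, -4, 0, 32/3, 0, -128/15, 0, 1024/315, 0, -2048/2835, …
Change of var in L_f (x↦r) gives L₀.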